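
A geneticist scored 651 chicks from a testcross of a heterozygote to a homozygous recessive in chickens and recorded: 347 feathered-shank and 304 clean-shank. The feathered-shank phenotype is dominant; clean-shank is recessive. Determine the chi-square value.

A testcross of a heterozygote (Aa × aa) gives a 1:1 phenotypic ratio.
Total ratio parts = 2. Expected numbers out of 651:
  feathered-shank: 651 × 1/2 = 325.5
  clean-shank: 651 × 1/2 = 325.5
χ² = Σ (O − E)² / E
  feathered-shank: (347 − 325.5)² / 325.5 = 1.4201
  clean-shank: (304 − 325.5)² / 325.5 = 1.4201
χ² = 1.4201 + 1.4201 = 2.8402 ≈ 2.840

2.840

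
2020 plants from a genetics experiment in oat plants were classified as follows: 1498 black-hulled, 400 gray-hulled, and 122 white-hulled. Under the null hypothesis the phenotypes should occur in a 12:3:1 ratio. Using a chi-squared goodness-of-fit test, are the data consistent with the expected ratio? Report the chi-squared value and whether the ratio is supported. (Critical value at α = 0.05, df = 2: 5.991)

1.526; consistent

Total ratio parts = 16. Expected numbers out of 2020:
  black-hulled: 2020 × 12/16 = 1515
  gray-hulled: 2020 × 3/16 = 378.75
  white-hulled: 2020 × 1/16 = 126.25
χ² = Σ (O − E)² / E
  black-hulled: (1498 − 1515)² / 1515 = 0.1908
  gray-hulled: (400 − 378.75)² / 378.75 = 1.1922
  white-hulled: (122 − 126.25)² / 126.25 = 0.1431
χ² = 0.1908 + 1.1922 + 0.1431 = 1.5261 ≈ 1.526
Degrees of freedom = 3 − 1 = 2; critical value at α = 0.05 is 5.991.
Since 1.526 < 5.991, we fail to reject the null hypothesis — the data are consistent with the 12:3:1 ratio.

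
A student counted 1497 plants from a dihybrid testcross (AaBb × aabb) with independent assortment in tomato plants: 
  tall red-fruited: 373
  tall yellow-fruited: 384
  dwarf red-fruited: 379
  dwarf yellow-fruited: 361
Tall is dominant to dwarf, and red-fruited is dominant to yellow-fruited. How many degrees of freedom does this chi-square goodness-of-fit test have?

3

A dihybrid testcross with independent assortment gives a 1:1:1:1 ratio.
A goodness-of-fit test with 4 phenotype classes has df = 4 − 1 = 3.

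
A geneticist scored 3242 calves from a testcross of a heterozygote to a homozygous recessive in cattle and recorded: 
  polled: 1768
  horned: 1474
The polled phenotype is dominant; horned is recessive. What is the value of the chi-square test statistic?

26.661

A testcross of a heterozygote (Aa × aa) gives a 1:1 phenotypic ratio.
Expected counts for N = 3242 under a 1:1 ratio (total parts = 2):
  polled: 3242 × 1/2 = 1621
  horned: 3242 × 1/2 = 1621
χ² = Σ (O − E)² / E
  polled: (1768 − 1621)² / 1621 = 13.3307
  horned: (1474 − 1621)² / 1621 = 13.3307
χ² = 13.3307 + 13.3307 = 26.6614 ≈ 26.661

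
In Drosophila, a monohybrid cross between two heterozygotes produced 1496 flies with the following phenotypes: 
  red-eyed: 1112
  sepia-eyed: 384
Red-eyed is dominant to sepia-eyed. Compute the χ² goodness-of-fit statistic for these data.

0.357

For a monohybrid cross between heterozygotes with complete dominance, the expected phenotypic ratio is 3:1.
Under the 3:1 hypothesis (Σ ratio = 4, N = 1496):
  red-eyed: 1496 × 3/4 = 1122
  sepia-eyed: 1496 × 1/4 = 374
χ² = Σ (O − E)² / E
  red-eyed: (1112 − 1122)² / 1122 = 0.0891
  sepia-eyed: (384 − 374)² / 374 = 0.2674
χ² = 0.0891 + 0.2674 = 0.3565 ≈ 0.357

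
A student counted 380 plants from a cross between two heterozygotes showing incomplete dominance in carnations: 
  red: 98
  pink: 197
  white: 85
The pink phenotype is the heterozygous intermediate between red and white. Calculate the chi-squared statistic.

With incomplete dominance, a heterozygote × heterozygote cross gives a 1:2:1 phenotypic ratio.
Total ratio parts = 4. Expected numbers out of 380:
  red: 380 × 1/4 = 95
  pink: 380 × 2/4 = 190
  white: 380 × 1/4 = 95
χ² = Σ (O − E)² / E
  red: (98 − 95)² / 95 = 0.0947
  pink: (197 − 190)² / 190 = 0.2579
  white: (85 − 95)² / 95 = 1.0526
χ² = 0.0947 + 0.2579 + 1.0526 = 1.4052 ≈ 1.405

1.405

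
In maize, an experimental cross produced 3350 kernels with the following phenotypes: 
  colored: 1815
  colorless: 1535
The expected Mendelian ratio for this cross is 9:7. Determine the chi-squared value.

Under the 9:7 hypothesis (Σ ratio = 16, N = 3350):
  colored: 3350 × 9/16 = 1884.375
  colorless: 3350 × 7/16 = 1465.625
χ² = Σ (O − E)² / E
  colored: (1815 − 1884.375)² / 1884.375 = 2.5541
  colorless: (1535 − 1465.625)² / 1465.625 = 3.2838
χ² = 2.5541 + 3.2838 = 5.8379 ≈ 5.838

5.838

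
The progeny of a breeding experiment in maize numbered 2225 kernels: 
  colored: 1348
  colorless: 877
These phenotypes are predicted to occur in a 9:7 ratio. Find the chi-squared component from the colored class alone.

7.431

Under the 9:7 hypothesis (Σ ratio = 16, N = 2225):
  colored: 2225 × 9/16 = 1251.5625
  colorless: 2225 × 7/16 = 973.4375
Contribution of colored: (1348 − 1251.5625)² / 1251.5625 = 7.4309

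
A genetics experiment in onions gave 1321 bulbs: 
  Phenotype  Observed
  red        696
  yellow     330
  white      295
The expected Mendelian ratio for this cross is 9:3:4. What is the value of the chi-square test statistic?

The 9:3:4 ratio has 16 parts, so with N = 1321 the expected counts are:
  red: 1321 × 9/16 = 743.0625
  yellow: 1321 × 3/16 = 247.6875
  white: 1321 × 4/16 = 330.25
χ² = Σ (O − E)² / E
  red: (696 − 743.0625)² / 743.0625 = 2.9807
  yellow: (330 − 247.6875)² / 247.6875 = 27.3544
  white: (295 − 330.25)² / 330.25 = 3.7625
χ² = 2.9807 + 27.3544 + 3.7625 = 34.0976 ≈ 34.098

34.098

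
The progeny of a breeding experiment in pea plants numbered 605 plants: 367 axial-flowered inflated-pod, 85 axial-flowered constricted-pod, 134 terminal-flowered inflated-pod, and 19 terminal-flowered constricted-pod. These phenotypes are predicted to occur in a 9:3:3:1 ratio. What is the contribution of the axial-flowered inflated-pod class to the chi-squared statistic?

The 9:3:3:1 ratio has 16 parts, so with N = 605 the expected counts are:
  axial-flowered inflated-pod: 605 × 9/16 = 340.3125
  axial-flowered constricted-pod: 605 × 3/16 = 113.4375
  terminal-flowered inflated-pod: 605 × 3/16 = 113.4375
  terminal-flowered constricted-pod: 605 × 1/16 = 37.8125
Contribution of axial-flowered inflated-pod: (367 − 340.3125)² / 340.3125 = 2.0928

2.093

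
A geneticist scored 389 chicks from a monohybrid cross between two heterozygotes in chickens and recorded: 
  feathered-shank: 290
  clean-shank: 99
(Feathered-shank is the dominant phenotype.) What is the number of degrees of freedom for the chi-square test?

1

For a monohybrid cross between heterozygotes with complete dominance, the expected phenotypic ratio is 3:1.
A goodness-of-fit test with 2 phenotype classes has df = 2 − 1 = 1.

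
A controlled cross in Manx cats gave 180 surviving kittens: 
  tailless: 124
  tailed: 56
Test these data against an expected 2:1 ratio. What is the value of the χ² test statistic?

0.400

Expected counts for N = 180 under a 2:1 ratio (total parts = 3):
  tailless: 180 × 2/3 = 120
  tailed: 180 × 1/3 = 60
χ² = Σ (O − E)² / E
  tailless: (124 − 120)² / 120 = 0.1333
  tailed: (56 − 60)² / 60 = 0.2667
χ² = 0.1333 + 0.2667 = 0.400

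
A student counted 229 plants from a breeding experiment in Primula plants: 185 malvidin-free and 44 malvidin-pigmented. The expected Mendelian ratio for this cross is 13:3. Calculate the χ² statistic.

The 13:3 ratio has 16 parts, so with N = 229 the expected counts are:
  malvidin-free: 229 × 13/16 = 186.0625
  malvidin-pigmented: 229 × 3/16 = 42.9375
χ² = Σ (O − E)² / E
  malvidin-free: (185 − 186.0625)² / 186.0625 = 0.0061
  malvidin-pigmented: (44 − 42.9375)² / 42.9375 = 0.0263
χ² = 0.0061 + 0.0263 = 0.0324 ≈ 0.032

0.032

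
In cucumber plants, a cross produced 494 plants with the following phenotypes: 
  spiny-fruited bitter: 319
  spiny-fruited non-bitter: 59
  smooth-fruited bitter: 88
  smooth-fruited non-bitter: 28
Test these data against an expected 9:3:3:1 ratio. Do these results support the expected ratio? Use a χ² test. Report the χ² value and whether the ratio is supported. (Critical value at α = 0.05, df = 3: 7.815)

18.792; not consistent

The 9:3:3:1 ratio has 16 parts, so with N = 494 the expected counts are:
  spiny-fruited bitter: 494 × 9/16 = 277.875
  spiny-fruited non-bitter: 494 × 3/16 = 92.625
  smooth-fruited bitter: 494 × 3/16 = 92.625
  smooth-fruited non-bitter: 494 × 1/16 = 30.875
χ² = Σ (O − E)² / E
  spiny-fruited bitter: (319 − 277.875)² / 277.875 = 6.0864
  spiny-fruited non-bitter: (59 − 92.625)² / 92.625 = 12.2066
  smooth-fruited bitter: (88 − 92.625)² / 92.625 = 0.2309
  smooth-fruited non-bitter: (28 − 30.875)² / 30.875 = 0.2677
χ² = 6.0864 + 12.2066 + 0.2309 + 0.2677 = 18.7916 ≈ 18.792
Degrees of freedom = 4 − 1 = 3; critical value at α = 0.05 is 7.815.
Since 18.792 > 7.815, we reject the null hypothesis — the data do not fit the 9:3:3:1 ratio.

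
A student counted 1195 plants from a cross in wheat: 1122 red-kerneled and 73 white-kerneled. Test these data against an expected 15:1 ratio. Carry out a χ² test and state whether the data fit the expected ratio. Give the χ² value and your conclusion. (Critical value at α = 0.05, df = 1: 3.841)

Expected counts for N = 1195 under a 15:1 ratio (total parts = 16):
  red-kerneled: 1195 × 15/16 = 1120.3125
  white-kerneled: 1195 × 1/16 = 74.6875
χ² = Σ (O − E)² / E
  red-kerneled: (1122 − 1120.3125)² / 1120.3125 = 0.0025
  white-kerneled: (73 − 74.6875)² / 74.6875 = 0.0381
χ² = 0.0025 + 0.0381 = 0.0406 ≈ 0.041
Degrees of freedom = 2 − 1 = 1; critical value at α = 0.05 is 3.841.
Since 0.041 < 3.841, we fail to reject the null hypothesis — the data are consistent with the 15:1 ratio.

0.041; consistent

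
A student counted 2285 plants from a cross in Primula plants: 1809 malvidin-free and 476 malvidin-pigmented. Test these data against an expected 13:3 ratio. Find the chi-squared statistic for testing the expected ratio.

6.499

The 13:3 ratio has 16 parts, so with N = 2285 the expected counts are:
  malvidin-free: 2285 × 13/16 = 1856.5625
  malvidin-pigmented: 2285 × 3/16 = 428.4375
χ² = Σ (O − E)² / E
  malvidin-free: (1809 − 1856.5625)² / 1856.5625 = 1.2185
  malvidin-pigmented: (476 − 428.4375)² / 428.4375 = 5.2801
χ² = 1.2185 + 5.2801 = 6.4986 ≈ 6.499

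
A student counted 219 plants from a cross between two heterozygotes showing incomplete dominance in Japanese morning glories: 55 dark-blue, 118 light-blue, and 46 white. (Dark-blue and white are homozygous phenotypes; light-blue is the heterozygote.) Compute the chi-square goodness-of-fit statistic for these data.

With incomplete dominance, a heterozygote × heterozygote cross gives a 1:2:1 phenotypic ratio.
The 1:2:1 ratio has 4 parts, so with N = 219 the expected counts are:
  dark-blue: 219 × 1/4 = 54.75
  light-blue: 219 × 2/4 = 109.5
  white: 219 × 1/4 = 54.75
χ² = Σ (O − E)² / E
  dark-blue: (55 − 54.75)² / 54.75 = 0.0011
  light-blue: (118 − 109.5)² / 109.5 = 0.6598
  white: (46 − 54.75)² / 54.75 = 1.3984
χ² = 0.0011 + 0.6598 + 1.3984 = 2.0593 ≈ 2.059

2.059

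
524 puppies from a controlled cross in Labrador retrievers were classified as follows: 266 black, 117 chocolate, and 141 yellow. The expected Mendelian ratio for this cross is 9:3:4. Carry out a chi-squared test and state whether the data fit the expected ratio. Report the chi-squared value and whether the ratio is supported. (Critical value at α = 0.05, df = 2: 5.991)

Expected counts for N = 524 under a 9:3:4 ratio (total parts = 16):
  black: 524 × 9/16 = 294.75
  chocolate: 524 × 3/16 = 98.25
  yellow: 524 × 4/16 = 131
χ² = Σ (O − E)² / E
  black: (266 − 294.75)² / 294.75 = 2.8043
  chocolate: (117 − 98.25)² / 98.25 = 3.5782
  yellow: (141 − 131)² / 131 = 0.7634
χ² = 2.8043 + 3.5782 + 0.7634 = 7.1459 ≈ 7.146
Degrees of freedom = 3 − 1 = 2; critical value at α = 0.05 is 5.991.
Since 7.146 > 5.991, we reject the null hypothesis — the data do not fit the 9:3:4 ratio.

7.146; not consistent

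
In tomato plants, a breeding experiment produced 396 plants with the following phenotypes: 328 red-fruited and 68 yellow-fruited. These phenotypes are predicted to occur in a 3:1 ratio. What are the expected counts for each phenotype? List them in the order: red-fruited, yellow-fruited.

297, 99

Expected counts for N = 396 under a 3:1 ratio (total parts = 4):
  red-fruited: 396 × 3/4 = 297
  yellow-fruited: 396 × 1/4 = 99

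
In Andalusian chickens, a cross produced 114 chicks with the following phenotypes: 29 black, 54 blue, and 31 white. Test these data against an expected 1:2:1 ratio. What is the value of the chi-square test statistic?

The 1:2:1 ratio has 4 parts, so with N = 114 the expected counts are:
  black: 114 × 1/4 = 28.5
  blue: 114 × 2/4 = 57
  white: 114 × 1/4 = 28.5
χ² = Σ (O − E)² / E
  black: (29 − 28.5)² / 28.5 = 0.0088
  blue: (54 − 57)² / 57 = 0.1579
  white: (31 − 28.5)² / 28.5 = 0.2193
χ² = 0.0088 + 0.1579 + 0.2193 = 0.386

0.386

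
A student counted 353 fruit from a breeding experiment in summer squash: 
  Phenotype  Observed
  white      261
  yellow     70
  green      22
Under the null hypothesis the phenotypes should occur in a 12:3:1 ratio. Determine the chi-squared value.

The 12:3:1 ratio has 16 parts, so with N = 353 the expected counts are:
  white: 353 × 12/16 = 264.75
  yellow: 353 × 3/16 = 66.1875
  green: 353 × 1/16 = 22.0625
χ² = Σ (O − E)² / E
  white: (261 − 264.75)² / 264.75 = 0.0531
  yellow: (70 − 66.1875)² / 66.1875 = 0.2196
  green: (22 − 22.0625)² / 22.0625 = 0.0002
χ² = 0.0531 + 0.2196 + 0.0002 = 0.2729 ≈ 0.273

0.273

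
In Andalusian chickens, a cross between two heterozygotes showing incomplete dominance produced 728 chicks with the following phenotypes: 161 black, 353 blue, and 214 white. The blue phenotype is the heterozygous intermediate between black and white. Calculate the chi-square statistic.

8.382

With incomplete dominance, a heterozygote × heterozygote cross gives a 1:2:1 phenotypic ratio.
Total ratio parts = 4. Expected numbers out of 728:
  black: 728 × 1/4 = 182
  blue: 728 × 2/4 = 364
  white: 728 × 1/4 = 182
χ² = Σ (O − E)² / E
  black: (161 − 182)² / 182 = 2.4231
  blue: (353 − 364)² / 364 = 0.3324
  white: (214 − 182)² / 182 = 5.6264
χ² = 2.4231 + 0.3324 + 5.6264 = 8.3819 ≈ 8.382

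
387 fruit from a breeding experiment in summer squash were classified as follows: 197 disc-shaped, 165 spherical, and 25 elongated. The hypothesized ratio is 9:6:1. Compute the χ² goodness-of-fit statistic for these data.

4.715

Under the 9:6:1 hypothesis (Σ ratio = 16, N = 387):
  disc-shaped: 387 × 9/16 = 217.6875
  spherical: 387 × 6/16 = 145.125
  elongated: 387 × 1/16 = 24.1875
χ² = Σ (O − E)² / E
  disc-shaped: (197 − 217.6875)² / 217.6875 = 1.9660
  spherical: (165 − 145.125)² / 145.125 = 2.7219
  elongated: (25 − 24.1875)² / 24.1875 = 0.0273
χ² = 1.9660 + 2.7219 + 0.0273 = 4.7152 ≈ 4.715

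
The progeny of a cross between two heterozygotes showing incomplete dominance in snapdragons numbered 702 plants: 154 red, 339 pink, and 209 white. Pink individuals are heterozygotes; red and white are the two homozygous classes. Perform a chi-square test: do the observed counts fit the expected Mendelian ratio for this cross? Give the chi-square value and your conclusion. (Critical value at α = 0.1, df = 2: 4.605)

With incomplete dominance, a heterozygote × heterozygote cross gives a 1:2:1 phenotypic ratio.
Expected counts for N = 702 under a 1:2:1 ratio (total parts = 4):
  red: 702 × 1/4 = 175.5
  pink: 702 × 2/4 = 351
  white: 702 × 1/4 = 175.5
χ² = Σ (O − E)² / E
  red: (154 − 175.5)² / 175.5 = 2.6339
  pink: (339 − 351)² / 351 = 0.4103
  white: (209 − 175.5)² / 175.5 = 6.3946
χ² = 2.6339 + 0.4103 + 6.3946 = 9.4388 ≈ 9.439
Degrees of freedom = 3 − 1 = 2; critical value at α = 0.1 is 4.605.
Since 9.439 > 4.605, we reject the null hypothesis — the data do not fit the 1:2:1 ratio.

9.439; not consistent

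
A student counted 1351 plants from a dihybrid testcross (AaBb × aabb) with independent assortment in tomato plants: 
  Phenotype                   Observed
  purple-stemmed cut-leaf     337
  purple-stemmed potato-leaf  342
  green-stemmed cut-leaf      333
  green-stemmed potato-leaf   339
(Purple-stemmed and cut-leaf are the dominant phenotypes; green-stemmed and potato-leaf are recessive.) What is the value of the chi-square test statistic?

0.127

A dihybrid testcross with independent assortment gives a 1:1:1:1 ratio.
Total ratio parts = 4. Expected numbers out of 1351:
  purple-stemmed cut-leaf: 1351 × 1/4 = 337.75
  purple-stemmed potato-leaf: 1351 × 1/4 = 337.75
  green-stemmed cut-leaf: 1351 × 1/4 = 337.75
  green-stemmed potato-leaf: 1351 × 1/4 = 337.75
χ² = Σ (O − E)² / E
  purple-stemmed cut-leaf: (337 − 337.75)² / 337.75 = 0.0017
  purple-stemmed potato-leaf: (342 − 337.75)² / 337.75 = 0.0535
  green-stemmed cut-leaf: (333 − 337.75)² / 337.75 = 0.0668
  green-stemmed potato-leaf: (339 − 337.75)² / 337.75 = 0.0046
χ² = 0.0017 + 0.0535 + 0.0668 + 0.0046 = 0.1266 ≈ 0.127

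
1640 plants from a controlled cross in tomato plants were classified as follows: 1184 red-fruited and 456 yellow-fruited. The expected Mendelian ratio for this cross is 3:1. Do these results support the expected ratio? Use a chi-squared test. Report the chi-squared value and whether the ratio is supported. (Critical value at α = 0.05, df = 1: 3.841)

The 3:1 ratio has 4 parts, so with N = 1640 the expected counts are:
  red-fruited: 1640 × 3/4 = 1230
  yellow-fruited: 1640 × 1/4 = 410
χ² = Σ (O − E)² / E
  red-fruited: (1184 − 1230)² / 1230 = 1.7203
  yellow-fruited: (456 − 410)² / 410 = 5.1610
χ² = 1.7203 + 5.1610 = 6.8813 ≈ 6.881
Degrees of freedom = 2 − 1 = 1; critical value at α = 0.05 is 3.841.
Since 6.881 > 3.841, we reject the null hypothesis — the data do not fit the 3:1 ratio.

6.881; not consistent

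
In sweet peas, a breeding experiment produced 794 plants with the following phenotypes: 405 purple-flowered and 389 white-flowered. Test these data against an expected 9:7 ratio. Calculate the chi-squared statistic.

8.867

Total ratio parts = 16. Expected numbers out of 794:
  purple-flowered: 794 × 9/16 = 446.625
  white-flowered: 794 × 7/16 = 347.375
χ² = Σ (O − E)² / E
  purple-flowered: (405 − 446.625)² / 446.625 = 3.8794
  white-flowered: (389 − 347.375)² / 347.375 = 4.9878
χ² = 3.8794 + 4.9878 = 8.8672 ≈ 8.867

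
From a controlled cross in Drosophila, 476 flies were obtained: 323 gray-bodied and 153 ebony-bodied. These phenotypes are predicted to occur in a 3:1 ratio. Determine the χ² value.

Expected counts for N = 476 under a 3:1 ratio (total parts = 4):
  gray-bodied: 476 × 3/4 = 357
  ebony-bodied: 476 × 1/4 = 119
χ² = Σ (O − E)² / E
  gray-bodied: (323 − 357)² / 357 = 3.2381
  ebony-bodied: (153 − 119)² / 119 = 9.7143
χ² = 3.2381 + 9.7143 = 12.9524 ≈ 12.952

12.952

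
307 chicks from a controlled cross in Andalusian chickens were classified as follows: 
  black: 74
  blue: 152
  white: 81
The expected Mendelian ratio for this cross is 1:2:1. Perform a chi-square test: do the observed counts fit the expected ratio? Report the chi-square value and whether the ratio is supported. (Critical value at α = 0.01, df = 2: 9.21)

0.349; consistent

Total ratio parts = 4. Expected numbers out of 307:
  black: 307 × 1/4 = 76.75
  blue: 307 × 2/4 = 153.5
  white: 307 × 1/4 = 76.75
χ² = Σ (O − E)² / E
  black: (74 − 76.75)² / 76.75 = 0.0985
  blue: (152 − 153.5)² / 153.5 = 0.0147
  white: (81 − 76.75)² / 76.75 = 0.2353
χ² = 0.0985 + 0.0147 + 0.2353 = 0.3485 ≈ 0.349
Degrees of freedom = 3 − 1 = 2; critical value at α = 0.01 is 9.21.
Since 0.349 < 9.21, we fail to reject the null hypothesis — the data are consistent with the 1:2:1 ratio.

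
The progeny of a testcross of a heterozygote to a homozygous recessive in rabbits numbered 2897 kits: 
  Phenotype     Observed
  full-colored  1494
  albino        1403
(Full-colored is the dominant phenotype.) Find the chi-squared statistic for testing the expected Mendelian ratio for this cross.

2.858

A testcross of a heterozygote (Aa × aa) gives a 1:1 phenotypic ratio.
Total ratio parts = 2. Expected numbers out of 2897:
  full-colored: 2897 × 1/2 = 1448.5
  albino: 2897 × 1/2 = 1448.5
χ² = Σ (O − E)² / E
  full-colored: (1494 − 1448.5)² / 1448.5 = 1.4292
  albino: (1403 − 1448.5)² / 1448.5 = 1.4292
χ² = 1.4292 + 1.4292 = 2.8584 ≈ 2.858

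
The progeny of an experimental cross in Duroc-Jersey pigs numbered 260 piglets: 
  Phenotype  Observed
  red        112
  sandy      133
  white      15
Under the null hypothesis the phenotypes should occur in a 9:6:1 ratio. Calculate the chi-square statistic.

Under the 9:6:1 hypothesis (Σ ratio = 16, N = 260):
  red: 260 × 9/16 = 146.25
  sandy: 260 × 6/16 = 97.5
  white: 260 × 1/16 = 16.25
χ² = Σ (O − E)² / E
  red: (112 − 146.25)² / 146.25 = 8.0209
  sandy: (133 − 97.5)² / 97.5 = 12.9256
  white: (15 − 16.25)² / 16.25 = 0.0962
χ² = 8.0209 + 12.9256 + 0.0962 = 21.0427 ≈ 21.043

21.043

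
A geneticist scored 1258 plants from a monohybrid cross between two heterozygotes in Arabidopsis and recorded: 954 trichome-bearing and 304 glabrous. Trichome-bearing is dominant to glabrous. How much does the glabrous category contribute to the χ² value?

0.351

For a monohybrid cross between heterozygotes with complete dominance, the expected phenotypic ratio is 3:1.
The 3:1 ratio has 4 parts, so with N = 1258 the expected counts are:
  trichome-bearing: 1258 × 3/4 = 943.5
  glabrous: 1258 × 1/4 = 314.5
Contribution of glabrous: (304 − 314.5)² / 314.5 = 0.3506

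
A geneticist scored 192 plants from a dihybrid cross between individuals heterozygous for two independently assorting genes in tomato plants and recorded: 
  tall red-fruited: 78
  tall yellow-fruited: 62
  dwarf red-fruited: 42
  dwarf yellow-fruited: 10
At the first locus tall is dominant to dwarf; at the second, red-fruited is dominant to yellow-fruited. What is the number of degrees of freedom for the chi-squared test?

3

A dihybrid F₂ with independent assortment and complete dominance at both loci gives a 9:3:3:1 phenotypic ratio.
A goodness-of-fit test with 4 phenotype classes has df = 4 − 1 = 3.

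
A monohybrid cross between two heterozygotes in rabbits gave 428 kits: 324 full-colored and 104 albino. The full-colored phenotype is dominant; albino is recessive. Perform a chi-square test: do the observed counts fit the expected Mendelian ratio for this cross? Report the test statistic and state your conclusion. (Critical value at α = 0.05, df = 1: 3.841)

For a monohybrid cross between heterozygotes with complete dominance, the expected phenotypic ratio is 3:1.
Expected counts for N = 428 under a 3:1 ratio (total parts = 4):
  full-colored: 428 × 3/4 = 321
  albino: 428 × 1/4 = 107
χ² = Σ (O − E)² / E
  full-colored: (324 − 321)² / 321 = 0.0280
  albino: (104 − 107)² / 107 = 0.0841
χ² = 0.0280 + 0.0841 = 0.1121 ≈ 0.112
Degrees of freedom = 2 − 1 = 1; critical value at α = 0.05 is 3.841.
Since 0.112 < 3.841, we fail to reject the null hypothesis — the data are consistent with the 3:1 ratio.

0.112; consistent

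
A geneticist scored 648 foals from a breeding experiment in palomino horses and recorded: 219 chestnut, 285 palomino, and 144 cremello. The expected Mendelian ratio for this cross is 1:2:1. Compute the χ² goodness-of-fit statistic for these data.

The 1:2:1 ratio has 4 parts, so with N = 648 the expected counts are:
  chestnut: 648 × 1/4 = 162
  palomino: 648 × 2/4 = 324
  cremello: 648 × 1/4 = 162
χ² = Σ (O − E)² / E
  chestnut: (219 − 162)² / 162 = 20.0556
  palomino: (285 − 324)² / 324 = 4.6944
  cremello: (144 − 162)² / 162 = 2.0000
χ² = 20.0556 + 4.6944 + 2.0000 = 26.750

26.750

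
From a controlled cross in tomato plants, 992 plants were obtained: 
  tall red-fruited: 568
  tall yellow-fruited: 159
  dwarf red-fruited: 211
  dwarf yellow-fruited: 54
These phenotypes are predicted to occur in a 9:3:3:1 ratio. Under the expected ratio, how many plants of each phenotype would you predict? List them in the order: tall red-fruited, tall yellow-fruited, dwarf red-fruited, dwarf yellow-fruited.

558, 186, 186, 62

The 9:3:3:1 ratio has 16 parts, so with N = 992 the expected counts are:
  tall red-fruited: 992 × 9/16 = 558
  tall yellow-fruited: 992 × 3/16 = 186
  dwarf red-fruited: 992 × 3/16 = 186
  dwarf yellow-fruited: 992 × 1/16 = 62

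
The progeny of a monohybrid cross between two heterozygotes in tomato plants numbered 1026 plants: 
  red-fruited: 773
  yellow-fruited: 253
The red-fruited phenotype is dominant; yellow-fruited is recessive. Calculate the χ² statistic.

For a monohybrid cross between heterozygotes with complete dominance, the expected phenotypic ratio is 3:1.
Under the 3:1 hypothesis (Σ ratio = 4, N = 1026):
  red-fruited: 1026 × 3/4 = 769.5
  yellow-fruited: 1026 × 1/4 = 256.5
χ² = Σ (O − E)² / E
  red-fruited: (773 − 769.5)² / 769.5 = 0.0159
  yellow-fruited: (253 − 256.5)² / 256.5 = 0.0478
χ² = 0.0159 + 0.0478 = 0.0637 ≈ 0.064

0.064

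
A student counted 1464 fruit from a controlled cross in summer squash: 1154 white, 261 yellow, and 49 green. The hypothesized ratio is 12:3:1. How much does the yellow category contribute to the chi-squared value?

Total ratio parts = 16. Expected numbers out of 1464:
  white: 1464 × 12/16 = 1098
  yellow: 1464 × 3/16 = 274.5
  green: 1464 × 1/16 = 91.5
Contribution of yellow: (261 − 274.5)² / 274.5 = 0.6639

0.664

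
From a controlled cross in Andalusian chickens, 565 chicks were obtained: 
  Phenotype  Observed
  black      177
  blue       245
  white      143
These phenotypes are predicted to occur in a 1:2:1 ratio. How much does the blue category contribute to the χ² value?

4.978

The 1:2:1 ratio has 4 parts, so with N = 565 the expected counts are:
  black: 565 × 1/4 = 141.25
  blue: 565 × 2/4 = 282.5
  white: 565 × 1/4 = 141.25
Contribution of blue: (245 − 282.5)² / 282.5 = 4.9779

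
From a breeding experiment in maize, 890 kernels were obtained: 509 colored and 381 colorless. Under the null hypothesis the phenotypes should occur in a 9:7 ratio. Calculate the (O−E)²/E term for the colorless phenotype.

0.180

The 9:7 ratio has 16 parts, so with N = 890 the expected counts are:
  colored: 890 × 9/16 = 500.625
  colorless: 890 × 7/16 = 389.375
Contribution of colorless: (381 − 389.375)² / 389.375 = 0.1801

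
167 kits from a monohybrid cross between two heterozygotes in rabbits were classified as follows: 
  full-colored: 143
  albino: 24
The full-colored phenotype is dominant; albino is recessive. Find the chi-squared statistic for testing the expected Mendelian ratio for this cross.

For a monohybrid cross between heterozygotes with complete dominance, the expected phenotypic ratio is 3:1.
Total ratio parts = 4. Expected numbers out of 167:
  full-colored: 167 × 3/4 = 125.25
  albino: 167 × 1/4 = 41.75
χ² = Σ (O − E)² / E
  full-colored: (143 − 125.25)² / 125.25 = 2.5155
  albino: (24 − 41.75)² / 41.75 = 7.5464
χ² = 2.5155 + 7.5464 = 10.0619 ≈ 10.062

10.062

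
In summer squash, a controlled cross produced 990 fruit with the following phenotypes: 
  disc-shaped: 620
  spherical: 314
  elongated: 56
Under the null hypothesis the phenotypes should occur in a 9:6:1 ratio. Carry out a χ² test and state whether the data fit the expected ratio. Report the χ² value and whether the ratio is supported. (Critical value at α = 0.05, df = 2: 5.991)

16.542; not consistent

Total ratio parts = 16. Expected numbers out of 990:
  disc-shaped: 990 × 9/16 = 556.875
  spherical: 990 × 6/16 = 371.25
  elongated: 990 × 1/16 = 61.875
χ² = Σ (O − E)² / E
  disc-shaped: (620 − 556.875)² / 556.875 = 7.1556
  spherical: (314 − 371.25)² / 371.25 = 8.8285
  elongated: (56 − 61.875)² / 61.875 = 0.5578
χ² = 7.1556 + 8.8285 + 0.5578 = 16.5419 ≈ 16.542
Degrees of freedom = 3 − 1 = 2; critical value at α = 0.05 is 5.991.
Since 16.542 > 5.991, we reject the null hypothesis — the data do not fit the 9:6:1 ratio.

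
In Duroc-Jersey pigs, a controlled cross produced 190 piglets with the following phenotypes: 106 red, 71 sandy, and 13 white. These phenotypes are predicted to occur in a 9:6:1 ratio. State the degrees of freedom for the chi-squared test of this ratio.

A goodness-of-fit test with 3 phenotype classes has df = 3 − 1 = 2.

2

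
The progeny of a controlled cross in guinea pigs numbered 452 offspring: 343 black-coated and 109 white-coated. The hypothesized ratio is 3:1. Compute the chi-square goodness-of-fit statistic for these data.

0.189

Expected counts for N = 452 under a 3:1 ratio (total parts = 4):
  black-coated: 452 × 3/4 = 339
  white-coated: 452 × 1/4 = 113
χ² = Σ (O − E)² / E
  black-coated: (343 − 339)² / 339 = 0.0472
  white-coated: (109 − 113)² / 113 = 0.1416
χ² = 0.0472 + 0.1416 = 0.1888 ≈ 0.189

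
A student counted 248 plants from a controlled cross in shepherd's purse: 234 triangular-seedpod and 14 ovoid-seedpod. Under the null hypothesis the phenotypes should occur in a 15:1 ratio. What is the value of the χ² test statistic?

Expected counts for N = 248 under a 15:1 ratio (total parts = 16):
  triangular-seedpod: 248 × 15/16 = 232.5
  ovoid-seedpod: 248 × 1/16 = 15.5
χ² = Σ (O − E)² / E
  triangular-seedpod: (234 − 232.5)² / 232.5 = 0.0097
  ovoid-seedpod: (14 − 15.5)² / 15.5 = 0.1452
χ² = 0.0097 + 0.1452 = 0.1549 ≈ 0.155

0.155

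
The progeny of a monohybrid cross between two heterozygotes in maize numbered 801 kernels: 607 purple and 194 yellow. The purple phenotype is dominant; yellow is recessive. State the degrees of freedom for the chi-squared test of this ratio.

1

For a monohybrid cross between heterozygotes with complete dominance, the expected phenotypic ratio is 3:1.
A goodness-of-fit test with 2 phenotype classes has df = 2 − 1 = 1.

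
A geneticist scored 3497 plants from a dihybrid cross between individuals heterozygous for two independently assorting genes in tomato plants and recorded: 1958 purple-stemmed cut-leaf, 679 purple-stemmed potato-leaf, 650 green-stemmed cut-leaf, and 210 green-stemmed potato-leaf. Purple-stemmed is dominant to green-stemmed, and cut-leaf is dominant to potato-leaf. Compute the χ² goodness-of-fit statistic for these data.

A dihybrid F₂ with independent assortment and complete dominance at both loci gives a 9:3:3:1 phenotypic ratio.
Expected counts for N = 3497 under a 9:3:3:1 ratio (total parts = 16):
  purple-stemmed cut-leaf: 3497 × 9/16 = 1967.0625
  purple-stemmed potato-leaf: 3497 × 3/16 = 655.6875
  green-stemmed cut-leaf: 3497 × 3/16 = 655.6875
  green-stemmed potato-leaf: 3497 × 1/16 = 218.5625
χ² = Σ (O − E)² / E
  purple-stemmed cut-leaf: (1958 − 1967.0625)² / 1967.0625 = 0.0418
  purple-stemmed potato-leaf: (679 − 655.6875)² / 655.6875 = 0.8289
  green-stemmed cut-leaf: (650 − 655.6875)² / 655.6875 = 0.0493
  green-stemmed potato-leaf: (210 − 218.5625)² / 218.5625 = 0.3354
χ² = 0.0418 + 0.8289 + 0.0493 + 0.3354 = 1.2554 ≈ 1.255

1.255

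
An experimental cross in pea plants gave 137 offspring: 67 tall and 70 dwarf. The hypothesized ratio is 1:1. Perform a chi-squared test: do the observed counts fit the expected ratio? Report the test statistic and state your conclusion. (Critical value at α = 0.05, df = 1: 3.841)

The 1:1 ratio has 2 parts, so with N = 137 the expected counts are:
  tall: 137 × 1/2 = 68.5
  dwarf: 137 × 1/2 = 68.5
χ² = Σ (O − E)² / E
  tall: (67 − 68.5)² / 68.5 = 0.0328
  dwarf: (70 − 68.5)² / 68.5 = 0.0328
χ² = 0.0328 + 0.0328 = 0.0656 ≈ 0.066
Degrees of freedom = 2 − 1 = 1; critical value at α = 0.05 is 3.841.
Since 0.066 < 3.841, we fail to reject the null hypothesis — the data are consistent with the 1:1 ratio.

0.066; consistent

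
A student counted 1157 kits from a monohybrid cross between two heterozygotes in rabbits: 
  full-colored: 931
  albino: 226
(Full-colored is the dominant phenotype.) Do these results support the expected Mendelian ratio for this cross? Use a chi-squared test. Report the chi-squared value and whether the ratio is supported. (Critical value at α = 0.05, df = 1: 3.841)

18.441; not consistent

For a monohybrid cross between heterozygotes with complete dominance, the expected phenotypic ratio is 3:1.
The 3:1 ratio has 4 parts, so with N = 1157 the expected counts are:
  full-colored: 1157 × 3/4 = 867.75
  albino: 1157 × 1/4 = 289.25
χ² = Σ (O − E)² / E
  full-colored: (931 − 867.75)² / 867.75 = 4.6103
  albino: (226 − 289.25)² / 289.25 = 13.8308
χ² = 4.6103 + 13.8308 = 18.4411 ≈ 18.441
Degrees of freedom = 2 − 1 = 1; critical value at α = 0.05 is 3.841.
Since 18.441 > 3.841, we reject the null hypothesis — the data do not fit the 3:1 ratio.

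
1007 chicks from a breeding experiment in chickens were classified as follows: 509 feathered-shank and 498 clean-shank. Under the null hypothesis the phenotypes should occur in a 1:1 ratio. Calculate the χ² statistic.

0.120

Total ratio parts = 2. Expected numbers out of 1007:
  feathered-shank: 1007 × 1/2 = 503.5
  clean-shank: 1007 × 1/2 = 503.5
χ² = Σ (O − E)² / E
  feathered-shank: (509 − 503.5)² / 503.5 = 0.0601
  clean-shank: (498 − 503.5)² / 503.5 = 0.0601
χ² = 0.0601 + 0.0601 = 0.1202 ≈ 0.120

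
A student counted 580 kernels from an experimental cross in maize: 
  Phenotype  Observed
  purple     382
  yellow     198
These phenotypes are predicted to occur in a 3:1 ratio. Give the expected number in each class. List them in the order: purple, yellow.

Under the 3:1 hypothesis (Σ ratio = 4, N = 580):
  purple: 580 × 3/4 = 435
  yellow: 580 × 1/4 = 145

435, 145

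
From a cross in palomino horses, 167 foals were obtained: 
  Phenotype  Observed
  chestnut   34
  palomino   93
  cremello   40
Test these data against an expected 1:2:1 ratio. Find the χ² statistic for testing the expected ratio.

2.593

The 1:2:1 ratio has 4 parts, so with N = 167 the expected counts are:
  chestnut: 167 × 1/4 = 41.75
  palomino: 167 × 2/4 = 83.5
  cremello: 167 × 1/4 = 41.75
χ² = Σ (O − E)² / E
  chestnut: (34 − 41.75)² / 41.75 = 1.4386
  palomino: (93 − 83.5)² / 83.5 = 1.0808
  cremello: (40 − 41.75)² / 41.75 = 0.0734
χ² = 1.4386 + 1.0808 + 0.0734 = 2.5928 ≈ 2.593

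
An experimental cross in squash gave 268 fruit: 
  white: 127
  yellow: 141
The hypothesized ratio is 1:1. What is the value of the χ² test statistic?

Expected counts for N = 268 under a 1:1 ratio (total parts = 2):
  white: 268 × 1/2 = 134
  yellow: 268 × 1/2 = 134
χ² = Σ (O − E)² / E
  white: (127 − 134)² / 134 = 0.3657
  yellow: (141 − 134)² / 134 = 0.3657
χ² = 0.3657 + 0.3657 = 0.7314 ≈ 0.731

0.731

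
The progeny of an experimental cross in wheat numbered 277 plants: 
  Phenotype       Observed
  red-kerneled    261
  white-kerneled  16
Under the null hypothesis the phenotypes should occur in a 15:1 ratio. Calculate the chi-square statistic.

0.106

Total ratio parts = 16. Expected numbers out of 277:
  red-kerneled: 277 × 15/16 = 259.6875
  white-kerneled: 277 × 1/16 = 17.3125
χ² = Σ (O − E)² / E
  red-kerneled: (261 − 259.6875)² / 259.6875 = 0.0066
  white-kerneled: (16 − 17.3125)² / 17.3125 = 0.0995
χ² = 0.0066 + 0.0995 = 0.1061 ≈ 0.106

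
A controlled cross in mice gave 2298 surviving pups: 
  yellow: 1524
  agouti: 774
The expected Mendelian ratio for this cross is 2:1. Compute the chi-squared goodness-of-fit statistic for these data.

0.125

Total ratio parts = 3. Expected numbers out of 2298:
  yellow: 2298 × 2/3 = 1532
  agouti: 2298 × 1/3 = 766
χ² = Σ (O − E)² / E
  yellow: (1524 − 1532)² / 1532 = 0.0418
  agouti: (774 − 766)² / 766 = 0.0836
χ² = 0.0418 + 0.0836 = 0.1254 ≈ 0.125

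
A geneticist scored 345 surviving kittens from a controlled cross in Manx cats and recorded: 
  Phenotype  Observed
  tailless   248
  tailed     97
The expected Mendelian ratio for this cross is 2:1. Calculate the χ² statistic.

The 2:1 ratio has 3 parts, so with N = 345 the expected counts are:
  tailless: 345 × 2/3 = 230
  tailed: 345 × 1/3 = 115
χ² = Σ (O − E)² / E
  tailless: (248 − 230)² / 230 = 1.4087
  tailed: (97 − 115)² / 115 = 2.8174
χ² = 1.4087 + 2.8174 = 4.2261 ≈ 4.226

4.226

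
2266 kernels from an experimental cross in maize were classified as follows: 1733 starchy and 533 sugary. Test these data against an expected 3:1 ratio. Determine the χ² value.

2.641

Expected counts for N = 2266 under a 3:1 ratio (total parts = 4):
  starchy: 2266 × 3/4 = 1699.5
  sugary: 2266 × 1/4 = 566.5
χ² = Σ (O − E)² / E
  starchy: (1733 − 1699.5)² / 1699.5 = 0.6603
  sugary: (533 − 566.5)² / 566.5 = 1.9810
χ² = 0.6603 + 1.9810 = 2.6413 ≈ 2.641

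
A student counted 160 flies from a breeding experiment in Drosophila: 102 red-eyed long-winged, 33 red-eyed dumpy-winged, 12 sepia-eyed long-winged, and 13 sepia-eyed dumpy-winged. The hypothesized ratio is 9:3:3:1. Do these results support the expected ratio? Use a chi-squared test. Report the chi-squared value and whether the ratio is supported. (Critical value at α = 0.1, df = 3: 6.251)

The 9:3:3:1 ratio has 16 parts, so with N = 160 the expected counts are:
  red-eyed long-winged: 160 × 9/16 = 90
  red-eyed dumpy-winged: 160 × 3/16 = 30
  sepia-eyed long-winged: 160 × 3/16 = 30
  sepia-eyed dumpy-winged: 160 × 1/16 = 10
χ² = Σ (O − E)² / E
  red-eyed long-winged: (102 − 90)² / 90 = 1.6000
  red-eyed dumpy-winged: (33 − 30)² / 30 = 0.3000
  sepia-eyed long-winged: (12 − 30)² / 30 = 10.8000
  sepia-eyed dumpy-winged: (13 − 10)² / 10 = 0.9000
χ² = 1.6000 + 0.3000 + 10.8000 + 0.9000 = 13.600
Degrees of freedom = 4 − 1 = 3; critical value at α = 0.1 is 6.251.
Since 13.600 > 6.251, we reject the null hypothesis — the data do not fit the 9:3:3:1 ratio.

13.600; not consistent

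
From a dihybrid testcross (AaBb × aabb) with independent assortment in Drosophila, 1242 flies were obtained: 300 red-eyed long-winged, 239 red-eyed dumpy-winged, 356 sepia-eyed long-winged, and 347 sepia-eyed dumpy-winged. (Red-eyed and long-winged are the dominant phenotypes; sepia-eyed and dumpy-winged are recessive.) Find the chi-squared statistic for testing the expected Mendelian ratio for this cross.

27.778

A dihybrid testcross with independent assortment gives a 1:1:1:1 ratio.
Under the 1:1:1:1 hypothesis (Σ ratio = 4, N = 1242):
  red-eyed long-winged: 1242 × 1/4 = 310.5
  red-eyed dumpy-winged: 1242 × 1/4 = 310.5
  sepia-eyed long-winged: 1242 × 1/4 = 310.5
  sepia-eyed dumpy-winged: 1242 × 1/4 = 310.5
χ² = Σ (O − E)² / E
  red-eyed long-winged: (300 − 310.5)² / 310.5 = 0.3551
  red-eyed dumpy-winged: (239 − 310.5)² / 310.5 = 16.4646
  sepia-eyed long-winged: (356 − 310.5)² / 310.5 = 6.6675
  sepia-eyed dumpy-winged: (347 − 310.5)² / 310.5 = 4.2907
χ² = 0.3551 + 16.4646 + 6.6675 + 4.2907 = 27.7779 ≈ 27.778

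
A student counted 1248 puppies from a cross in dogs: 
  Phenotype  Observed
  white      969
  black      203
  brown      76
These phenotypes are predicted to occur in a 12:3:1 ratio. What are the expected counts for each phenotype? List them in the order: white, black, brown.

936, 234, 78

Total ratio parts = 16. Expected numbers out of 1248:
  white: 1248 × 12/16 = 936
  black: 1248 × 3/16 = 234
  brown: 1248 × 1/16 = 78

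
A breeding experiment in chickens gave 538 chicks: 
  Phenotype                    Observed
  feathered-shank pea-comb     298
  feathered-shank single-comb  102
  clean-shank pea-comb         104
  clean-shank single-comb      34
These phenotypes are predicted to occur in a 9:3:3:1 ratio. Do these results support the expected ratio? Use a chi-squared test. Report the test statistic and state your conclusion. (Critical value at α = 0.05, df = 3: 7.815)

0.184; consistent

Total ratio parts = 16. Expected numbers out of 538:
  feathered-shank pea-comb: 538 × 9/16 = 302.625
  feathered-shank single-comb: 538 × 3/16 = 100.875
  clean-shank pea-comb: 538 × 3/16 = 100.875
  clean-shank single-comb: 538 × 1/16 = 33.625
χ² = Σ (O − E)² / E
  feathered-shank pea-comb: (298 − 302.625)² / 302.625 = 0.0707
  feathered-shank single-comb: (102 − 100.875)² / 100.875 = 0.0125
  clean-shank pea-comb: (104 − 100.875)² / 100.875 = 0.0968
  clean-shank single-comb: (34 − 33.625)² / 33.625 = 0.0042
χ² = 0.0707 + 0.0125 + 0.0968 + 0.0042 = 0.1842 ≈ 0.184
Degrees of freedom = 4 − 1 = 3; critical value at α = 0.05 is 7.815.
Since 0.184 < 7.815, we fail to reject the null hypothesis — the data are consistent with the 9:3:3:1 ratio.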